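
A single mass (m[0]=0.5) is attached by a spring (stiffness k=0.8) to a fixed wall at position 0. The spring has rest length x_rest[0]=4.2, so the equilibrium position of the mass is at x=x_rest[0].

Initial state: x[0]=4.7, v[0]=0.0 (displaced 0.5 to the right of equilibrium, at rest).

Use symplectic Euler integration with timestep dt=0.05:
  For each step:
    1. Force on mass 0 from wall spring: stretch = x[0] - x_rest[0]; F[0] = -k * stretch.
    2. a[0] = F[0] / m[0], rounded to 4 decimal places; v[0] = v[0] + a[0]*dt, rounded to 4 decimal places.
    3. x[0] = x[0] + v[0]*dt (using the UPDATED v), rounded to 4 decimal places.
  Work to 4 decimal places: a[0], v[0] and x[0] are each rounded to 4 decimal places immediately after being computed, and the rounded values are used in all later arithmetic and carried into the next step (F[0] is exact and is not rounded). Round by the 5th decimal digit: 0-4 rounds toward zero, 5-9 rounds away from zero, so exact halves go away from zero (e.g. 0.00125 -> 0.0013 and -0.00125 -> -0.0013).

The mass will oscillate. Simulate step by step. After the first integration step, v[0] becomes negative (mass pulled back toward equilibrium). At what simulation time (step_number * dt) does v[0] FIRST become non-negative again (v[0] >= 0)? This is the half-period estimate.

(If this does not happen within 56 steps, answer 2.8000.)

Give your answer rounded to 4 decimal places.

Step 0: x=[4.7000] v=[0.0000]
Step 1: x=[4.6980] v=[-0.0400]
Step 2: x=[4.6940] v=[-0.0798]
Step 3: x=[4.6880] v=[-0.1193]
Step 4: x=[4.6801] v=[-0.1583]
Step 5: x=[4.6703] v=[-0.1967]
Step 6: x=[4.6586] v=[-0.2343]
Step 7: x=[4.6451] v=[-0.2710]
Step 8: x=[4.6298] v=[-0.3066]
Step 9: x=[4.6128] v=[-0.3410]
Step 10: x=[4.5941] v=[-0.3740]
Step 11: x=[4.5738] v=[-0.4055]
Step 12: x=[4.5520] v=[-0.4354]
Step 13: x=[4.5288] v=[-0.4636]
Step 14: x=[4.5043] v=[-0.4899]
Step 15: x=[4.4786] v=[-0.5142]
Step 16: x=[4.4518] v=[-0.5365]
Step 17: x=[4.4240] v=[-0.5566]
Step 18: x=[4.3953] v=[-0.5745]
Step 19: x=[4.3658] v=[-0.5901]
Step 20: x=[4.3356] v=[-0.6034]
Step 21: x=[4.3049] v=[-0.6143]
Step 22: x=[4.2738] v=[-0.6227]
Step 23: x=[4.2424] v=[-0.6286]
Step 24: x=[4.2108] v=[-0.6320]
Step 25: x=[4.1792] v=[-0.6329]
Step 26: x=[4.1476] v=[-0.6312]
Step 27: x=[4.1163] v=[-0.6270]
Step 28: x=[4.0853] v=[-0.6203]
Step 29: x=[4.0547] v=[-0.6111]
Step 30: x=[4.0247] v=[-0.5995]
Step 31: x=[3.9954] v=[-0.5855]
Step 32: x=[3.9669] v=[-0.5691]
Step 33: x=[3.9394] v=[-0.5505]
Step 34: x=[3.9129] v=[-0.5297]
Step 35: x=[3.8876] v=[-0.5067]
Step 36: x=[3.8635] v=[-0.4817]
Step 37: x=[3.8408] v=[-0.4548]
Step 38: x=[3.8195] v=[-0.4261]
Step 39: x=[3.7997] v=[-0.3957]
Step 40: x=[3.7815] v=[-0.3637]
Step 41: x=[3.7650] v=[-0.3302]
Step 42: x=[3.7502] v=[-0.2954]
Step 43: x=[3.7372] v=[-0.2594]
Step 44: x=[3.7261] v=[-0.2224]
Step 45: x=[3.7169] v=[-0.1845]
Step 46: x=[3.7096] v=[-0.1459]
Step 47: x=[3.7043] v=[-0.1067]
Step 48: x=[3.7010] v=[-0.0670]
Step 49: x=[3.6996] v=[-0.0271]
Step 50: x=[3.7002] v=[0.0129]
First v>=0 after going negative at step 50, time=2.5000

Answer: 2.5000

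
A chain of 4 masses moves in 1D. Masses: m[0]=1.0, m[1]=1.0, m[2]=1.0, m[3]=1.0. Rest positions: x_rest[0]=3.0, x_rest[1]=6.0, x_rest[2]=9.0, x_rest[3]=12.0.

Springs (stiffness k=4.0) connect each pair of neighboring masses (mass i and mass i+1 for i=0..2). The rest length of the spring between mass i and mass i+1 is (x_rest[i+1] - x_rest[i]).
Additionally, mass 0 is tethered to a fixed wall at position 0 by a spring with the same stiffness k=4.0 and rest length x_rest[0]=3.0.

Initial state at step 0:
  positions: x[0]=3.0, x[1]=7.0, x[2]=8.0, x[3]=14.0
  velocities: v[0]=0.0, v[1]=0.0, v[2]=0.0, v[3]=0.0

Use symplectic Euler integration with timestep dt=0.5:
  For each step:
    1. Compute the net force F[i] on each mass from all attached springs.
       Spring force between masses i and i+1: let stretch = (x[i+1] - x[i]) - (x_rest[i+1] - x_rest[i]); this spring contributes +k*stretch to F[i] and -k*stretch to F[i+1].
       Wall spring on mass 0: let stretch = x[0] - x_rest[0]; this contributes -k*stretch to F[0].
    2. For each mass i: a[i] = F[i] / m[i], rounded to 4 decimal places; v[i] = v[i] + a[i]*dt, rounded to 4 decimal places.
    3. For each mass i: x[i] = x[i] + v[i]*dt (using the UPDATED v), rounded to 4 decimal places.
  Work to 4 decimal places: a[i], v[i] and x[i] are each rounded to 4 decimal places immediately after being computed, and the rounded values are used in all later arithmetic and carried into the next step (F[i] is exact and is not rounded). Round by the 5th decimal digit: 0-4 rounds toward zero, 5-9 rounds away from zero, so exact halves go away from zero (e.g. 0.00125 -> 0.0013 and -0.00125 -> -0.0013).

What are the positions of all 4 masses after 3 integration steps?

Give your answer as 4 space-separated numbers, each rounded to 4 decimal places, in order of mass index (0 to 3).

Step 0: x=[3.0000 7.0000 8.0000 14.0000] v=[0.0000 0.0000 0.0000 0.0000]
Step 1: x=[4.0000 4.0000 13.0000 11.0000] v=[2.0000 -6.0000 10.0000 -6.0000]
Step 2: x=[1.0000 10.0000 7.0000 13.0000] v=[-6.0000 12.0000 -12.0000 4.0000]
Step 3: x=[6.0000 4.0000 10.0000 12.0000] v=[10.0000 -12.0000 6.0000 -2.0000]

Answer: 6.0000 4.0000 10.0000 12.0000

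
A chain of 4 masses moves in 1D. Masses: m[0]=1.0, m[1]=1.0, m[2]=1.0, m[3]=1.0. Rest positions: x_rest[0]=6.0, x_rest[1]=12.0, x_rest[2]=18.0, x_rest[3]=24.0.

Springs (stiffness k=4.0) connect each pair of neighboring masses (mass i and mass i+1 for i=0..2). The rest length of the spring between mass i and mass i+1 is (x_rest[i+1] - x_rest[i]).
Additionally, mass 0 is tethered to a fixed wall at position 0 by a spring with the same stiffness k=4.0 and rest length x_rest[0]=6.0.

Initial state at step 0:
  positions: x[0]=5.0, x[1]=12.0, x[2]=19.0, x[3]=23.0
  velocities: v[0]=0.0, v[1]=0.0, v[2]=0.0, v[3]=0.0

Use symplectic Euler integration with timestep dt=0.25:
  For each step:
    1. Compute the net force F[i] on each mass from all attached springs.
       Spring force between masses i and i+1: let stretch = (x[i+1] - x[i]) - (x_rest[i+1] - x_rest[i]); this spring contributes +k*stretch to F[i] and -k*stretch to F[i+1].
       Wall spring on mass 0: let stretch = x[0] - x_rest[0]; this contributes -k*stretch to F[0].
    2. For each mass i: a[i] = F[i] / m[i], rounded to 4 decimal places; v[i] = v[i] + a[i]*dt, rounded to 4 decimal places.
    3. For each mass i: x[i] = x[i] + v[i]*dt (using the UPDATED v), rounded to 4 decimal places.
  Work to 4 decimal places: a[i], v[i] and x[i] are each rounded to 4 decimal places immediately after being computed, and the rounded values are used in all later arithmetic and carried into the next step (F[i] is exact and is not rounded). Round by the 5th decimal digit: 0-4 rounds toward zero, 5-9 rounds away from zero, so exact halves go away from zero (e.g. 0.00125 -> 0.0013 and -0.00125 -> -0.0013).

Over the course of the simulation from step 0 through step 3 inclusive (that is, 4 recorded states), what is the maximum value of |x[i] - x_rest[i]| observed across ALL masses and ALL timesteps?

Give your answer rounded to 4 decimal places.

Step 0: x=[5.0000 12.0000 19.0000 23.0000] v=[0.0000 0.0000 0.0000 0.0000]
Step 1: x=[5.5000 12.0000 18.2500 23.5000] v=[2.0000 0.0000 -3.0000 2.0000]
Step 2: x=[6.2500 11.9375 17.2500 24.1875] v=[3.0000 -0.2500 -4.0000 2.7500]
Step 3: x=[6.8594 11.7813 16.6563 24.6406] v=[2.4375 -0.6250 -2.3750 1.8125]
Max displacement = 1.3437

Answer: 1.3437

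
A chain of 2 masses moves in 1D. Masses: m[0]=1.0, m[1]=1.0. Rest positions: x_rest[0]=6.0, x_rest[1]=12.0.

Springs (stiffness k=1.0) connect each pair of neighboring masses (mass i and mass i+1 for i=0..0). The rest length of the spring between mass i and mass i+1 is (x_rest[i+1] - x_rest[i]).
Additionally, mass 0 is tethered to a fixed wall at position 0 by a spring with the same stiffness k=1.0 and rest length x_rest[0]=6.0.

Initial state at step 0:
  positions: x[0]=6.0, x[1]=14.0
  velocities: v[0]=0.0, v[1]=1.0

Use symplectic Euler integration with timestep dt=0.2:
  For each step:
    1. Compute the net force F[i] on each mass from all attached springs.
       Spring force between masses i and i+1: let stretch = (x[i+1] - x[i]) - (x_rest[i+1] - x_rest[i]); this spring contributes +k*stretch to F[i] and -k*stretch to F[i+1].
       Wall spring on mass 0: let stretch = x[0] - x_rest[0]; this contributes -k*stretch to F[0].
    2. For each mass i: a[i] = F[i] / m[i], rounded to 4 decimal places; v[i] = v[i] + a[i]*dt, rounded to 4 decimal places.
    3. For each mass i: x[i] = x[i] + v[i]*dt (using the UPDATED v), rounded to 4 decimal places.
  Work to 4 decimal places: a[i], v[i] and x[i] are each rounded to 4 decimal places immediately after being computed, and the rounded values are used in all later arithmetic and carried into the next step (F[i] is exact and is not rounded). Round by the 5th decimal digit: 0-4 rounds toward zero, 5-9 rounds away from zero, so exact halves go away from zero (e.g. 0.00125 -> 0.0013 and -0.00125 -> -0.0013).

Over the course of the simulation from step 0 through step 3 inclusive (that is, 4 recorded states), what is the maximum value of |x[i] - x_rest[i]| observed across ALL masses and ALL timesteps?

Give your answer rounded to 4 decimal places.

Answer: 2.1584

Derivation:
Step 0: x=[6.0000 14.0000] v=[0.0000 1.0000]
Step 1: x=[6.0800 14.1200] v=[0.4000 0.6000]
Step 2: x=[6.2384 14.1584] v=[0.7920 0.1920]
Step 3: x=[6.4641 14.1200] v=[1.1283 -0.1920]
Max displacement = 2.1584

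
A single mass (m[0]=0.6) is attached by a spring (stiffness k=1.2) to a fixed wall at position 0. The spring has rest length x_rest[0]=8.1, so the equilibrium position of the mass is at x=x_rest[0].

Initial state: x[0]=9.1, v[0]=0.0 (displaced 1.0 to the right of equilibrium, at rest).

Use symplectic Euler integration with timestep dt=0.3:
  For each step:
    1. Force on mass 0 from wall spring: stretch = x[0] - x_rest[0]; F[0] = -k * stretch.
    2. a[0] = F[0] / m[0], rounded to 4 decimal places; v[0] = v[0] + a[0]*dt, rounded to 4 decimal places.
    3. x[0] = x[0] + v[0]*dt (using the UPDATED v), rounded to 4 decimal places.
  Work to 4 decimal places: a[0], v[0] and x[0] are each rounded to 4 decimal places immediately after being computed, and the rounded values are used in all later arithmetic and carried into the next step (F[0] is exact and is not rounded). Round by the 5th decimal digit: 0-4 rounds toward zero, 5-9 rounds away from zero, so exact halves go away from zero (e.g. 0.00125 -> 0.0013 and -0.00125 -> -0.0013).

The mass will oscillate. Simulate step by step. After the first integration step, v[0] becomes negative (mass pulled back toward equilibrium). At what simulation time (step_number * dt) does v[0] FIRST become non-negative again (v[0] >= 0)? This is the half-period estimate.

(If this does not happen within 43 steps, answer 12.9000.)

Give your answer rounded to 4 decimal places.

Step 0: x=[9.1000] v=[0.0000]
Step 1: x=[8.9200] v=[-0.6000]
Step 2: x=[8.5924] v=[-1.0920]
Step 3: x=[8.1762] v=[-1.3874]
Step 4: x=[7.7463] v=[-1.4331]
Step 5: x=[7.3800] v=[-1.2209]
Step 6: x=[7.1433] v=[-0.7889]
Step 7: x=[7.0788] v=[-0.2149]
Step 8: x=[7.1981] v=[0.3978]
First v>=0 after going negative at step 8, time=2.4000

Answer: 2.4000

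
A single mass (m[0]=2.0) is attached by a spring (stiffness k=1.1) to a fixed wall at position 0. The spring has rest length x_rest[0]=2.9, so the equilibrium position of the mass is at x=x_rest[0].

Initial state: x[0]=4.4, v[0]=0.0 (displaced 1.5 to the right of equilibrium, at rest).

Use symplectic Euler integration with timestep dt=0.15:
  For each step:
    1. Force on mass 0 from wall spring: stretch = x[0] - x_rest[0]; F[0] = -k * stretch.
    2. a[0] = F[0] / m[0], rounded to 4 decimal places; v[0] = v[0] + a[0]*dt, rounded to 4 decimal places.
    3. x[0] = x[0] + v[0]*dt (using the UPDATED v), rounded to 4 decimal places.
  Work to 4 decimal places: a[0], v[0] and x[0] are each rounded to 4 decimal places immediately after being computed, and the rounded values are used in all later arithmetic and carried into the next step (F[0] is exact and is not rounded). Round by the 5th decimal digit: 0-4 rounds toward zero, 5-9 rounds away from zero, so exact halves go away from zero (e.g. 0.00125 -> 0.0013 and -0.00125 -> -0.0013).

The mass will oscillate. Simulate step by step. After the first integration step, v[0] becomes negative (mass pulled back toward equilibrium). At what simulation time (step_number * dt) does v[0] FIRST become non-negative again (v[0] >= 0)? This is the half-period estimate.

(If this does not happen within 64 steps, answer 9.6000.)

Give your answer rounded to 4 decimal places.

Answer: 4.3500

Derivation:
Step 0: x=[4.4000] v=[0.0000]
Step 1: x=[4.3814] v=[-0.1238]
Step 2: x=[4.3445] v=[-0.2460]
Step 3: x=[4.2897] v=[-0.3652]
Step 4: x=[4.2177] v=[-0.4798]
Step 5: x=[4.1294] v=[-0.5885]
Step 6: x=[4.0259] v=[-0.6899]
Step 7: x=[3.9085] v=[-0.7828]
Step 8: x=[3.7786] v=[-0.8660]
Step 9: x=[3.6378] v=[-0.9385]
Step 10: x=[3.4879] v=[-0.9994]
Step 11: x=[3.3307] v=[-1.0479]
Step 12: x=[3.1682] v=[-1.0834]
Step 13: x=[3.0024] v=[-1.1055]
Step 14: x=[2.8353] v=[-1.1139]
Step 15: x=[2.6690] v=[-1.1086]
Step 16: x=[2.5056] v=[-1.0895]
Step 17: x=[2.3471] v=[-1.0570]
Step 18: x=[2.1954] v=[-1.0114]
Step 19: x=[2.0524] v=[-0.9533]
Step 20: x=[1.9199] v=[-0.8834]
Step 21: x=[1.7995] v=[-0.8025]
Step 22: x=[1.6927] v=[-0.7117]
Step 23: x=[1.6009] v=[-0.6121]
Step 24: x=[1.5252] v=[-0.5049]
Step 25: x=[1.4665] v=[-0.3915]
Step 26: x=[1.4255] v=[-0.2732]
Step 27: x=[1.4028] v=[-0.1516]
Step 28: x=[1.3986] v=[-0.0281]
Step 29: x=[1.4130] v=[0.0958]
First v>=0 after going negative at step 29, time=4.3500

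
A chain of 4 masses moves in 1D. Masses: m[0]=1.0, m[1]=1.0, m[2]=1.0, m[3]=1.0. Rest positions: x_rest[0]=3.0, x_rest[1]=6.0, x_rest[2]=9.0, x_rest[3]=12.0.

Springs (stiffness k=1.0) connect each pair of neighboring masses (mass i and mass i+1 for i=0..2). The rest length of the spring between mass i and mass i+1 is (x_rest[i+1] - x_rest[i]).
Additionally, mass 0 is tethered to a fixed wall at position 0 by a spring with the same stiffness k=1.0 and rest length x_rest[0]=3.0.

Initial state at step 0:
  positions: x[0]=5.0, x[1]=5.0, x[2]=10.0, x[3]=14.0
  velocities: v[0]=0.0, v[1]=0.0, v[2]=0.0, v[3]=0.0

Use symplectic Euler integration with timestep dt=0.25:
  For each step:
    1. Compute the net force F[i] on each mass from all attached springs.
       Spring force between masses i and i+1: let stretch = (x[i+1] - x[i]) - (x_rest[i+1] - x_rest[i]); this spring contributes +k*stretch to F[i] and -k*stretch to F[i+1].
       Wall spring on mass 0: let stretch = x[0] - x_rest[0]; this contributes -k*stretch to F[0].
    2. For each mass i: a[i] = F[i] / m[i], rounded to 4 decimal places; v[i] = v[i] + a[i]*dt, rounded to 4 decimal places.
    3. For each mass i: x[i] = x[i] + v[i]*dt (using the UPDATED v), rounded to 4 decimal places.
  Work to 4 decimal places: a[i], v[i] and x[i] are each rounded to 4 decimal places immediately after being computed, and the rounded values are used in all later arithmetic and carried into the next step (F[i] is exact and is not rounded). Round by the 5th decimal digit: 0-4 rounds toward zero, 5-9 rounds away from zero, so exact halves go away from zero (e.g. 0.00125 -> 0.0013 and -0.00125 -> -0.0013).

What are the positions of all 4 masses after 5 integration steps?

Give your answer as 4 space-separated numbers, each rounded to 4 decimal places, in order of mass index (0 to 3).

Step 0: x=[5.0000 5.0000 10.0000 14.0000] v=[0.0000 0.0000 0.0000 0.0000]
Step 1: x=[4.6875 5.3125 9.9375 13.9375] v=[-1.2500 1.2500 -0.2500 -0.2500]
Step 2: x=[4.1211 5.8750 9.8359 13.8125] v=[-2.2656 2.2500 -0.4063 -0.5000]
Step 3: x=[3.4068 6.5755 9.7353 13.6265] v=[-2.8574 2.8018 -0.4024 -0.7442]
Step 4: x=[2.6776 7.2754 9.6804 13.3848] v=[-2.9169 2.7996 -0.2196 -0.9670]
Step 5: x=[2.0684 7.8383 9.7067 13.0990] v=[-2.4369 2.2514 0.1053 -1.1431]

Answer: 2.0684 7.8383 9.7067 13.0990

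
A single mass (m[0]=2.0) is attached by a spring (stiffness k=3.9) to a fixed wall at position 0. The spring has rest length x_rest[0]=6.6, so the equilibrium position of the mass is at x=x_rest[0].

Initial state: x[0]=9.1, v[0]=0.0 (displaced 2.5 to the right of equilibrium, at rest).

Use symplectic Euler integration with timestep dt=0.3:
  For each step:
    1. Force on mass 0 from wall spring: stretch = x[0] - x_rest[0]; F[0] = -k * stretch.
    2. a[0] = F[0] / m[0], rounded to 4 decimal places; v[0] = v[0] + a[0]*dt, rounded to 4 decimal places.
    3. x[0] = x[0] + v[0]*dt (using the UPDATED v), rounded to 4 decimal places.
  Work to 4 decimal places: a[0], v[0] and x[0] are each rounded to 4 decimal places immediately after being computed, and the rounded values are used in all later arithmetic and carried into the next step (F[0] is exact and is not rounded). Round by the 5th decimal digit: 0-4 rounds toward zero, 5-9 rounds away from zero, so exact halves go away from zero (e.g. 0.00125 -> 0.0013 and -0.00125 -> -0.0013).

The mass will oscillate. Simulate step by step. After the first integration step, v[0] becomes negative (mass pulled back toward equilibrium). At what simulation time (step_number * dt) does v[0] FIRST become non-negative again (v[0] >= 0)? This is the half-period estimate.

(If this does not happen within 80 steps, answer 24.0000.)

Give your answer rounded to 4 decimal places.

Step 0: x=[9.1000] v=[0.0000]
Step 1: x=[8.6613] v=[-1.4625]
Step 2: x=[7.8608] v=[-2.6684]
Step 3: x=[6.8390] v=[-3.4060]
Step 4: x=[5.7753] v=[-3.5458]
Step 5: x=[4.8563] v=[-3.0633]
Step 6: x=[4.2433] v=[-2.0432]
Step 7: x=[4.0440] v=[-0.6645]
Step 8: x=[4.2932] v=[0.8308]
First v>=0 after going negative at step 8, time=2.4000

Answer: 2.4000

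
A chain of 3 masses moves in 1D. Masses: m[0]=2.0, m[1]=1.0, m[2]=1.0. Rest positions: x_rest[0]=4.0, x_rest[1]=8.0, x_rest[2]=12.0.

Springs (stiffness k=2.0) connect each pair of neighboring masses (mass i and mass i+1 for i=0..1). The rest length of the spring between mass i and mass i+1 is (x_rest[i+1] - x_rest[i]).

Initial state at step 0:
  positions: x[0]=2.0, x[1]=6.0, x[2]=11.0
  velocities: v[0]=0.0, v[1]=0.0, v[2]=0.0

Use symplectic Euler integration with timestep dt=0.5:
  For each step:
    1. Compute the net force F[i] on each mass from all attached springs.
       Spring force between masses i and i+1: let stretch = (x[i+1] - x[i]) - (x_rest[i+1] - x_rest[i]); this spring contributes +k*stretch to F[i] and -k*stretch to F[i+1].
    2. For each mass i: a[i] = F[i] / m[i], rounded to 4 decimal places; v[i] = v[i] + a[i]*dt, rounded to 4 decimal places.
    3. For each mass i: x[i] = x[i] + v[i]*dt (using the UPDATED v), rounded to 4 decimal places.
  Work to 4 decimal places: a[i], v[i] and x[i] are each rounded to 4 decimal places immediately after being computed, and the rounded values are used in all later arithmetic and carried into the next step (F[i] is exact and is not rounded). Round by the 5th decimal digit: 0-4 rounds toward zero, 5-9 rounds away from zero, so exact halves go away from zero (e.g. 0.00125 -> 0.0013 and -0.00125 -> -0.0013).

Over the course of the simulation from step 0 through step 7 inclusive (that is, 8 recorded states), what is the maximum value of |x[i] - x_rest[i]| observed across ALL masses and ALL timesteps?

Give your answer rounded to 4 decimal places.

Step 0: x=[2.0000 6.0000 11.0000] v=[0.0000 0.0000 0.0000]
Step 1: x=[2.0000 6.5000 10.5000] v=[0.0000 1.0000 -1.0000]
Step 2: x=[2.1250 6.7500 10.0000] v=[0.2500 0.5000 -1.0000]
Step 3: x=[2.4063 6.3125 9.8750] v=[0.5625 -0.8750 -0.2500]
Step 4: x=[2.6641 5.7032 9.9688] v=[0.5156 -1.2187 0.1875]
Step 5: x=[2.6817 5.7071 9.9298] v=[0.0352 0.0078 -0.0781]
Step 6: x=[2.4557 6.3097 9.7794] v=[-0.4521 1.2051 -0.3008]
Step 7: x=[2.1932 6.7201 9.8942] v=[-0.5251 0.8208 0.2295]
Max displacement = 2.2968

Answer: 2.2968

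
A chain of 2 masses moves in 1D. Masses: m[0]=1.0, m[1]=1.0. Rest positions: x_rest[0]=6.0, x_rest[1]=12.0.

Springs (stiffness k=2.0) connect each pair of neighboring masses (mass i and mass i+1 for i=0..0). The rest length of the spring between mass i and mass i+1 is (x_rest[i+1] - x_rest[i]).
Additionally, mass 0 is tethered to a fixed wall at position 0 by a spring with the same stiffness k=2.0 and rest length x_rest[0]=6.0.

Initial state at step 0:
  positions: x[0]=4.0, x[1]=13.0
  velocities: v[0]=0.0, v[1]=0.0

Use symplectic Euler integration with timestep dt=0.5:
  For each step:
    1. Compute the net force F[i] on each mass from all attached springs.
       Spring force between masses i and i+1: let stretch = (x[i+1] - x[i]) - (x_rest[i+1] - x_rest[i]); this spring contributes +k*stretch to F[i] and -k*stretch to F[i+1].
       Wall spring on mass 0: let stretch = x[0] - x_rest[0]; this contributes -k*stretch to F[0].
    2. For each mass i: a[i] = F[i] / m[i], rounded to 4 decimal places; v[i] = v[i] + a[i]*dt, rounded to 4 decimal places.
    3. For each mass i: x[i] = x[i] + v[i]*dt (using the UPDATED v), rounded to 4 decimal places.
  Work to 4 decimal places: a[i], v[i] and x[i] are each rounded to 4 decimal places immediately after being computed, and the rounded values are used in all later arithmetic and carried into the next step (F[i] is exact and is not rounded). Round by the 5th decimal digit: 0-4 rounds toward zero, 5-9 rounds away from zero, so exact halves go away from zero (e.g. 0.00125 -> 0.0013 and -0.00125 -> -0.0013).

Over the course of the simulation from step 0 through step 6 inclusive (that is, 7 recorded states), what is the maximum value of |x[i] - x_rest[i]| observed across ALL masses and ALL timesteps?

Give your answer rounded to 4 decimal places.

Answer: 2.2500

Derivation:
Step 0: x=[4.0000 13.0000] v=[0.0000 0.0000]
Step 1: x=[6.5000 11.5000] v=[5.0000 -3.0000]
Step 2: x=[8.2500 10.5000] v=[3.5000 -2.0000]
Step 3: x=[7.0000 11.3750] v=[-2.5000 1.7500]
Step 4: x=[4.4375 13.0625] v=[-5.1250 3.3750]
Step 5: x=[3.9688 13.4375] v=[-0.9375 0.7500]
Step 6: x=[6.2500 12.0782] v=[4.5624 -2.7187]
Max displacement = 2.2500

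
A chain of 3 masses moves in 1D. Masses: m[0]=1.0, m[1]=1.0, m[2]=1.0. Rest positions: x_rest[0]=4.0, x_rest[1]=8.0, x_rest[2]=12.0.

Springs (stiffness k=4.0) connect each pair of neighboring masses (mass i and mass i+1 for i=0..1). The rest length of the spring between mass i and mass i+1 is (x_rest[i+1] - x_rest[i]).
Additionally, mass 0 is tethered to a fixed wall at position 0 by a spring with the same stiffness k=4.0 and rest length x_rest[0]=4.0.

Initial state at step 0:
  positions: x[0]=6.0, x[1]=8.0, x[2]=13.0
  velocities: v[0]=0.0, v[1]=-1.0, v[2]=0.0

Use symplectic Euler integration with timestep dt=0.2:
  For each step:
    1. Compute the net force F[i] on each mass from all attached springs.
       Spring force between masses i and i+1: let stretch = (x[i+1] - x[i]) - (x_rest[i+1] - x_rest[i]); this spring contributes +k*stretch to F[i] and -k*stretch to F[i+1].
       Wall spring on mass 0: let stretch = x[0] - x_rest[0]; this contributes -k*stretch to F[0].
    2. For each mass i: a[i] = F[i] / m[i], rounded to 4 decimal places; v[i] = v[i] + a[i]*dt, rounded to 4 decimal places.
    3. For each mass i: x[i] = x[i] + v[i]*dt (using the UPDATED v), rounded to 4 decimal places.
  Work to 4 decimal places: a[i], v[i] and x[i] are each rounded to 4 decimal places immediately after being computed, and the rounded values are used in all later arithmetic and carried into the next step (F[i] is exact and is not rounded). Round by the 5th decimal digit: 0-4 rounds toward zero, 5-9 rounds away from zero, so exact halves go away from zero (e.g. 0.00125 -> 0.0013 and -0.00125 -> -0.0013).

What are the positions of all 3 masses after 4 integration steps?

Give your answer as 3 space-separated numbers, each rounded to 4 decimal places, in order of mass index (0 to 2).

Step 0: x=[6.0000 8.0000 13.0000] v=[0.0000 -1.0000 0.0000]
Step 1: x=[5.3600 8.2800 12.8400] v=[-3.2000 1.4000 -0.8000]
Step 2: x=[4.3296 8.8224 12.5904] v=[-5.1520 2.7120 -1.2480]
Step 3: x=[3.3253 9.2488 12.3779] v=[-5.0214 2.1322 -1.0624]
Step 4: x=[2.7367 9.2281 12.3048] v=[-2.9428 -0.1033 -0.3657]

Answer: 2.7367 9.2281 12.3048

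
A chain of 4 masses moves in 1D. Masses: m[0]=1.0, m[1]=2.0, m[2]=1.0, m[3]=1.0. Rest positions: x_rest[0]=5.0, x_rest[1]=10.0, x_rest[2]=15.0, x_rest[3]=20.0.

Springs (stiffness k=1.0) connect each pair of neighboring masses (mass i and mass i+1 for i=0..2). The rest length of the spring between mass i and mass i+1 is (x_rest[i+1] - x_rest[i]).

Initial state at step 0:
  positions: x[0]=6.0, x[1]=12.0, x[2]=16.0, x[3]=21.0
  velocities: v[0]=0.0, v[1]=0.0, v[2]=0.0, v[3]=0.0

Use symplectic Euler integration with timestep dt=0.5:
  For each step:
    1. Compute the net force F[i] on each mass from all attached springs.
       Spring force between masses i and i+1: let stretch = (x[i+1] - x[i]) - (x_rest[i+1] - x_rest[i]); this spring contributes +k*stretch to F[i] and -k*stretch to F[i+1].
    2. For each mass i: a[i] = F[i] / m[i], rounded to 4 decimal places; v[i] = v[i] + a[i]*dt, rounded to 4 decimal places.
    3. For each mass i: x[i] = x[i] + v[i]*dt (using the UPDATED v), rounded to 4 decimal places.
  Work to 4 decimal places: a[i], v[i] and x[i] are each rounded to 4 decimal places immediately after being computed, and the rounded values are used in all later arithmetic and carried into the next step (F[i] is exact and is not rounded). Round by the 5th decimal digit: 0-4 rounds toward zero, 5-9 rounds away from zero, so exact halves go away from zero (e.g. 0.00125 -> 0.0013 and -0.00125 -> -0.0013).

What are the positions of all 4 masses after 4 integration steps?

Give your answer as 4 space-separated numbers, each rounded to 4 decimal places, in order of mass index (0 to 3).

Step 0: x=[6.0000 12.0000 16.0000 21.0000] v=[0.0000 0.0000 0.0000 0.0000]
Step 1: x=[6.2500 11.7500 16.2500 21.0000] v=[0.5000 -0.5000 0.5000 0.0000]
Step 2: x=[6.6250 11.3750 16.5625 21.0625] v=[0.7500 -0.7500 0.6250 0.1250]
Step 3: x=[6.9375 11.0547 16.7032 21.2500] v=[0.6250 -0.6406 0.2813 0.3750]
Step 4: x=[7.0293 10.9258 16.5684 21.5508] v=[0.1836 -0.2578 -0.2696 0.6016]

Answer: 7.0293 10.9258 16.5684 21.5508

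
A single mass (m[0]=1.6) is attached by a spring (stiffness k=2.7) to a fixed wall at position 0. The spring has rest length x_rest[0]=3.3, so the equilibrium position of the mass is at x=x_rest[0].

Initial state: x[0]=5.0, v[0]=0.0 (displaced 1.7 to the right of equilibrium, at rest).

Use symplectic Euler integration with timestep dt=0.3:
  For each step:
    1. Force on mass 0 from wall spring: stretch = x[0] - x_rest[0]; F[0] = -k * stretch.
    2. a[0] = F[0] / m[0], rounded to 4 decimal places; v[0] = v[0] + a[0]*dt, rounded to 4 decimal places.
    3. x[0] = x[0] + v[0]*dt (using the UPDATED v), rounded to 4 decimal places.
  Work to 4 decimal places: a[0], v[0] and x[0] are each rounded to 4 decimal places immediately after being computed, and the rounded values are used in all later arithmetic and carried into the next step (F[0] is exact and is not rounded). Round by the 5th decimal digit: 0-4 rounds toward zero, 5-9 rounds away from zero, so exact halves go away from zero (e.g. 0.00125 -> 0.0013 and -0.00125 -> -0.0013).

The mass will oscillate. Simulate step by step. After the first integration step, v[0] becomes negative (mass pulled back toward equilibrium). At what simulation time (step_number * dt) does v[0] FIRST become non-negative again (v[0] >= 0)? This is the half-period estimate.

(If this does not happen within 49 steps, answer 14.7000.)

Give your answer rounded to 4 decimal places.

Step 0: x=[5.0000] v=[0.0000]
Step 1: x=[4.7418] v=[-0.8606]
Step 2: x=[4.2647] v=[-1.5905]
Step 3: x=[3.6410] v=[-2.0789]
Step 4: x=[2.9656] v=[-2.2515]
Step 5: x=[2.3409] v=[-2.0822]
Step 6: x=[1.8619] v=[-1.5967]
Step 7: x=[1.6013] v=[-0.8687]
Step 8: x=[1.5987] v=[-0.0087]
Step 9: x=[1.8545] v=[0.8526]
First v>=0 after going negative at step 9, time=2.7000

Answer: 2.7000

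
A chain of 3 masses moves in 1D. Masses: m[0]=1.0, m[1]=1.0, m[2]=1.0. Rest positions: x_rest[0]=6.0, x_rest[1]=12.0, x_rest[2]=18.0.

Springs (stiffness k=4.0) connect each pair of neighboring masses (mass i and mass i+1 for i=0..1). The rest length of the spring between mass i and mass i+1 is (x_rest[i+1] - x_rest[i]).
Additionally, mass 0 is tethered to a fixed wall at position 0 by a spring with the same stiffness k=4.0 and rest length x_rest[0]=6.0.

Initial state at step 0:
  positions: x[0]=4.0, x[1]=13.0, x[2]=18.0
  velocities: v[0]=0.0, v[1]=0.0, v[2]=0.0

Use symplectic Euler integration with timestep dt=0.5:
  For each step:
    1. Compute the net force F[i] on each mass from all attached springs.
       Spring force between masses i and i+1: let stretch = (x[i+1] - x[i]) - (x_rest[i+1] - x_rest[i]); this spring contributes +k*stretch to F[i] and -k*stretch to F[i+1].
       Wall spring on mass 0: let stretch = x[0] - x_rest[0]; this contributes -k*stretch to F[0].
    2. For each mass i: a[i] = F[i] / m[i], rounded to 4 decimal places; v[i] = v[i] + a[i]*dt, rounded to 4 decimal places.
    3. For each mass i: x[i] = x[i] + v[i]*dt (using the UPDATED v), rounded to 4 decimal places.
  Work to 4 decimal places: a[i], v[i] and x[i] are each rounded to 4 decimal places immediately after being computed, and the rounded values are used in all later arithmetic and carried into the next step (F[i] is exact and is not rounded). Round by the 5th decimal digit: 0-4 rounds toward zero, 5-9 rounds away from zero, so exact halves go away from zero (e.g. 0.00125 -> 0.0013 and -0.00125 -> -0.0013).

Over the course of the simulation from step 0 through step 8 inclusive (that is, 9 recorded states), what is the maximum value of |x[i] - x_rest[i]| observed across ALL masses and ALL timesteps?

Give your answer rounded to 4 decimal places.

Answer: 3.0000

Derivation:
Step 0: x=[4.0000 13.0000 18.0000] v=[0.0000 0.0000 0.0000]
Step 1: x=[9.0000 9.0000 19.0000] v=[10.0000 -8.0000 2.0000]
Step 2: x=[5.0000 15.0000 16.0000] v=[-8.0000 12.0000 -6.0000]
Step 3: x=[6.0000 12.0000 18.0000] v=[2.0000 -6.0000 4.0000]
Step 4: x=[7.0000 9.0000 20.0000] v=[2.0000 -6.0000 4.0000]
Step 5: x=[3.0000 15.0000 17.0000] v=[-8.0000 12.0000 -6.0000]
Step 6: x=[8.0000 11.0000 18.0000] v=[10.0000 -8.0000 2.0000]
Step 7: x=[8.0000 11.0000 18.0000] v=[0.0000 0.0000 0.0000]
Step 8: x=[3.0000 15.0000 17.0000] v=[-10.0000 8.0000 -2.0000]
Max displacement = 3.0000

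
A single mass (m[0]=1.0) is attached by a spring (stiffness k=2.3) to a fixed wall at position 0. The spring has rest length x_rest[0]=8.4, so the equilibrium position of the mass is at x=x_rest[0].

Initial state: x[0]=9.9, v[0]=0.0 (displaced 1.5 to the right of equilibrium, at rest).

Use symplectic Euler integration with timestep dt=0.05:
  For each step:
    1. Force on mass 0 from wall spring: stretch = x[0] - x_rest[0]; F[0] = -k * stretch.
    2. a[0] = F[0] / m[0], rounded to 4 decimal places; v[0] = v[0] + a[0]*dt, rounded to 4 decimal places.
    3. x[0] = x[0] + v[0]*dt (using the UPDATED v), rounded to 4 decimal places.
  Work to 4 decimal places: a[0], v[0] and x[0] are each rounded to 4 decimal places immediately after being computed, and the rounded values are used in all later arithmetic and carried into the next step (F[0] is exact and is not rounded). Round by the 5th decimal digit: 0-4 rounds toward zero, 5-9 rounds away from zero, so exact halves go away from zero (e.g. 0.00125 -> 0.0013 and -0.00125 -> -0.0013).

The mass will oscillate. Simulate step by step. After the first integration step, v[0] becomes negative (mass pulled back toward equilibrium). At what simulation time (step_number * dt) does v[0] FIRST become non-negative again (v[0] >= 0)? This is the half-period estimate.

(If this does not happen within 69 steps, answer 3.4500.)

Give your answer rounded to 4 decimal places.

Step 0: x=[9.9000] v=[0.0000]
Step 1: x=[9.8914] v=[-0.1725]
Step 2: x=[9.8742] v=[-0.3440]
Step 3: x=[9.8485] v=[-0.5135]
Step 4: x=[9.8145] v=[-0.6801]
Step 5: x=[9.7724] v=[-0.8428]
Step 6: x=[9.7224] v=[-1.0006]
Step 7: x=[9.6648] v=[-1.1527]
Step 8: x=[9.5999] v=[-1.2982]
Step 9: x=[9.5281] v=[-1.4362]
Step 10: x=[9.4498] v=[-1.5659]
Step 11: x=[9.3655] v=[-1.6866]
Step 12: x=[9.2756] v=[-1.7976]
Step 13: x=[9.1807] v=[-1.8983]
Step 14: x=[9.0813] v=[-1.9881]
Step 15: x=[8.9780] v=[-2.0665]
Step 16: x=[8.8714] v=[-2.1330]
Step 17: x=[8.7620] v=[-2.1872]
Step 18: x=[8.6506] v=[-2.2288]
Step 19: x=[8.5377] v=[-2.2576]
Step 20: x=[8.4240] v=[-2.2734]
Step 21: x=[8.3102] v=[-2.2762]
Step 22: x=[8.1969] v=[-2.2659]
Step 23: x=[8.0848] v=[-2.2425]
Step 24: x=[7.9745] v=[-2.2063]
Step 25: x=[7.8666] v=[-2.1574]
Step 26: x=[7.7618] v=[-2.0961]
Step 27: x=[7.6607] v=[-2.0227]
Step 28: x=[7.5638] v=[-1.9377]
Step 29: x=[7.4717] v=[-1.8415]
Step 30: x=[7.3850] v=[-1.7347]
Step 31: x=[7.3041] v=[-1.6180]
Step 32: x=[7.2295] v=[-1.4920]
Step 33: x=[7.1616] v=[-1.3574]
Step 34: x=[7.1009] v=[-1.2150]
Step 35: x=[7.0476] v=[-1.0656]
Step 36: x=[7.0021] v=[-0.9101]
Step 37: x=[6.9646] v=[-0.7493]
Step 38: x=[6.9354] v=[-0.5842]
Step 39: x=[6.9146] v=[-0.4158]
Step 40: x=[6.9024] v=[-0.2450]
Step 41: x=[6.8988] v=[-0.0728]
Step 42: x=[6.9038] v=[0.0998]
First v>=0 after going negative at step 42, time=2.1000

Answer: 2.1000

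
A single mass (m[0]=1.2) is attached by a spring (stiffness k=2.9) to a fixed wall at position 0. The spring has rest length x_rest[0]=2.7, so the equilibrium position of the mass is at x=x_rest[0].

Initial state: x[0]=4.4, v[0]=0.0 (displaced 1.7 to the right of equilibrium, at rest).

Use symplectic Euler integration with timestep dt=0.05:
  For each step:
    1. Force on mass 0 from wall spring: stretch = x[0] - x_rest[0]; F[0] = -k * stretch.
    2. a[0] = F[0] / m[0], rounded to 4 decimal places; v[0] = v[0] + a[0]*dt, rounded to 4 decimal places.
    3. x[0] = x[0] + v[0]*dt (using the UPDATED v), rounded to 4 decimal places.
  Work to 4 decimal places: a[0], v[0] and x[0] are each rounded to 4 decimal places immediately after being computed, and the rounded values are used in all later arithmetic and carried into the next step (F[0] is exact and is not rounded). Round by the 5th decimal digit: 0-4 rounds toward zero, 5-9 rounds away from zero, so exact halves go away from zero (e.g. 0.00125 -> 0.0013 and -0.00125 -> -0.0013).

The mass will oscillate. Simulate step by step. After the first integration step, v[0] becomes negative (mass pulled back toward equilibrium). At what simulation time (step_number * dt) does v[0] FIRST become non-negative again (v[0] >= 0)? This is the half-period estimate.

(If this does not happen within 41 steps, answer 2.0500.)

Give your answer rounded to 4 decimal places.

Step 0: x=[4.4000] v=[0.0000]
Step 1: x=[4.3897] v=[-0.2054]
Step 2: x=[4.3692] v=[-0.4096]
Step 3: x=[4.3386] v=[-0.6113]
Step 4: x=[4.2981] v=[-0.8093]
Step 5: x=[4.2480] v=[-1.0024]
Step 6: x=[4.1885] v=[-1.1895]
Step 7: x=[4.1200] v=[-1.3694]
Step 8: x=[4.0430] v=[-1.5410]
Step 9: x=[3.9578] v=[-1.7033]
Step 10: x=[3.8650] v=[-1.8553]
Step 11: x=[3.7652] v=[-1.9961]
Step 12: x=[3.6590] v=[-2.1248]
Step 13: x=[3.5470] v=[-2.2407]
Step 14: x=[3.4299] v=[-2.3430]
Step 15: x=[3.3083] v=[-2.4312]
Step 16: x=[3.1831] v=[-2.5047]
Step 17: x=[3.0549] v=[-2.5631]
Step 18: x=[2.9246] v=[-2.6060]
Step 19: x=[2.7929] v=[-2.6331]
Step 20: x=[2.6607] v=[-2.6443]
Step 21: x=[2.5287] v=[-2.6396]
Step 22: x=[2.3978] v=[-2.6189]
Step 23: x=[2.2687] v=[-2.5824]
Step 24: x=[2.1422] v=[-2.5303]
Step 25: x=[2.0191] v=[-2.4629]
Step 26: x=[1.9001] v=[-2.3806]
Step 27: x=[1.7859] v=[-2.2839]
Step 28: x=[1.6772] v=[-2.1734]
Step 29: x=[1.5747] v=[-2.0498]
Step 30: x=[1.4790] v=[-1.9138]
Step 31: x=[1.3907] v=[-1.7663]
Step 32: x=[1.3103] v=[-1.6081]
Step 33: x=[1.2383] v=[-1.4402]
Step 34: x=[1.1751] v=[-1.2636]
Step 35: x=[1.1211] v=[-1.0793]
Step 36: x=[1.0767] v=[-0.8885]
Step 37: x=[1.0421] v=[-0.6924]
Step 38: x=[1.0175] v=[-0.4921]
Step 39: x=[1.0031] v=[-0.2888]
Step 40: x=[0.9989] v=[-0.0838]
Step 41: x=[1.0050] v=[0.1218]
First v>=0 after going negative at step 41, time=2.0500

Answer: 2.0500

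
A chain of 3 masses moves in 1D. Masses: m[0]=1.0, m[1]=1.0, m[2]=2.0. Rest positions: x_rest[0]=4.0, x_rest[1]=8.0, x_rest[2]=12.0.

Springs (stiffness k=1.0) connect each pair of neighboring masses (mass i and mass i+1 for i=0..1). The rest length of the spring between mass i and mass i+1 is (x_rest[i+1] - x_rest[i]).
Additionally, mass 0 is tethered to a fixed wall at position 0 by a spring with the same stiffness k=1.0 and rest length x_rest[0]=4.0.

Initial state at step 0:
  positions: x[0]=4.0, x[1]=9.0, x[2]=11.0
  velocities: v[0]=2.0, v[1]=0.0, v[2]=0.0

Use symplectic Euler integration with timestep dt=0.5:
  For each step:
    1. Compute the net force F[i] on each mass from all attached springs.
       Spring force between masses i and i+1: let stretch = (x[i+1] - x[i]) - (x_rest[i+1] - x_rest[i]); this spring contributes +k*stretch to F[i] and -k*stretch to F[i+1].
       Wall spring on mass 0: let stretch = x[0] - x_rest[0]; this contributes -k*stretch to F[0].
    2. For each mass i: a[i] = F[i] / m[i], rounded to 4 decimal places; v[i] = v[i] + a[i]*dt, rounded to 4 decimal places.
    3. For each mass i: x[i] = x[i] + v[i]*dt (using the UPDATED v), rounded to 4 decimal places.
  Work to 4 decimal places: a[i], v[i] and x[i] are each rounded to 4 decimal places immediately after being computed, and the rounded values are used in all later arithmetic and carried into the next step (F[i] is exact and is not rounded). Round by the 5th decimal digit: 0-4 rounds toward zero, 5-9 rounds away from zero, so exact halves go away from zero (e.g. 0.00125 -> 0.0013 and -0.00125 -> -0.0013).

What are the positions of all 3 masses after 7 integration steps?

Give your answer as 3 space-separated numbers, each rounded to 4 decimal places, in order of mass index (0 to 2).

Answer: 2.6236 8.3556 13.0616

Derivation:
Step 0: x=[4.0000 9.0000 11.0000] v=[2.0000 0.0000 0.0000]
Step 1: x=[5.2500 8.2500 11.2500] v=[2.5000 -1.5000 0.5000]
Step 2: x=[5.9375 7.5000 11.6250] v=[1.3750 -1.5000 0.7500]
Step 3: x=[5.5313 7.3906 11.9844] v=[-0.8125 -0.2188 0.7188]
Step 4: x=[4.2071 7.9649 12.2696] v=[-2.6485 1.1485 0.5704]
Step 5: x=[2.7705 8.6759 12.5167] v=[-2.8732 1.4220 0.4942]
Step 6: x=[2.1176 8.8708 12.7837] v=[-1.3058 0.3897 0.5340]
Step 7: x=[2.6236 8.3556 13.0616] v=[1.0120 -1.0305 0.5558]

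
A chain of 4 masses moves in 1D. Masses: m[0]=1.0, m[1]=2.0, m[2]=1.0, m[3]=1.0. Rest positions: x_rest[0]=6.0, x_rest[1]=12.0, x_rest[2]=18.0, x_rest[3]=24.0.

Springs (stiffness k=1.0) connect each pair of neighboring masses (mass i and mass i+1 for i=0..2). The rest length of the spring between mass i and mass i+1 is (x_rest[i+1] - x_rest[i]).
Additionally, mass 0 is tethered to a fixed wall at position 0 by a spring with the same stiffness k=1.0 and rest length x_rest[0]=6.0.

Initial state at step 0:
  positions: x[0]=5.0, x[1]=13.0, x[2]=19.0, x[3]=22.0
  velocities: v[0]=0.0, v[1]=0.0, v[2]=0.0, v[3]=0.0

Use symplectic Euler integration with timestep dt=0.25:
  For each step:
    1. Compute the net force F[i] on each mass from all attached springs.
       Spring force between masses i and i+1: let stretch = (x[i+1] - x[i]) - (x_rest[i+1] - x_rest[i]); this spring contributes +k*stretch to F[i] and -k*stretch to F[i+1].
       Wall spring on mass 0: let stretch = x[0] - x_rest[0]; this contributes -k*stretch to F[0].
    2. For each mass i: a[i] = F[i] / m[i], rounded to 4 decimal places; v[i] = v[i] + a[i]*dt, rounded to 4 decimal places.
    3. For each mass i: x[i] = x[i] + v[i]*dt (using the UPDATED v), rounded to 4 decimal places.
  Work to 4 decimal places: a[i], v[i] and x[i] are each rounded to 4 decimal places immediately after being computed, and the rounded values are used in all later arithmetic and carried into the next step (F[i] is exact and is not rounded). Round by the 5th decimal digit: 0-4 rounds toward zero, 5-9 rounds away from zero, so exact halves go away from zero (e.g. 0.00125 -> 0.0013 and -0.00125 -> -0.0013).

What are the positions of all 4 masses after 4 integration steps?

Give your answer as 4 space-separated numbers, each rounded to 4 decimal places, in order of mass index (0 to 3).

Step 0: x=[5.0000 13.0000 19.0000 22.0000] v=[0.0000 0.0000 0.0000 0.0000]
Step 1: x=[5.1875 12.9375 18.8125 22.1875] v=[0.7500 -0.2500 -0.7500 0.7500]
Step 2: x=[5.5352 12.8164 18.4688 22.5391] v=[1.3906 -0.4844 -1.3750 1.4063]
Step 3: x=[5.9920 12.6444 18.0262 23.0113] v=[1.8271 -0.6880 -1.7705 1.8887]
Step 4: x=[6.4901 12.4327 17.5588 23.5469] v=[1.9922 -0.8468 -1.8697 2.1424]

Answer: 6.4901 12.4327 17.5588 23.5469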